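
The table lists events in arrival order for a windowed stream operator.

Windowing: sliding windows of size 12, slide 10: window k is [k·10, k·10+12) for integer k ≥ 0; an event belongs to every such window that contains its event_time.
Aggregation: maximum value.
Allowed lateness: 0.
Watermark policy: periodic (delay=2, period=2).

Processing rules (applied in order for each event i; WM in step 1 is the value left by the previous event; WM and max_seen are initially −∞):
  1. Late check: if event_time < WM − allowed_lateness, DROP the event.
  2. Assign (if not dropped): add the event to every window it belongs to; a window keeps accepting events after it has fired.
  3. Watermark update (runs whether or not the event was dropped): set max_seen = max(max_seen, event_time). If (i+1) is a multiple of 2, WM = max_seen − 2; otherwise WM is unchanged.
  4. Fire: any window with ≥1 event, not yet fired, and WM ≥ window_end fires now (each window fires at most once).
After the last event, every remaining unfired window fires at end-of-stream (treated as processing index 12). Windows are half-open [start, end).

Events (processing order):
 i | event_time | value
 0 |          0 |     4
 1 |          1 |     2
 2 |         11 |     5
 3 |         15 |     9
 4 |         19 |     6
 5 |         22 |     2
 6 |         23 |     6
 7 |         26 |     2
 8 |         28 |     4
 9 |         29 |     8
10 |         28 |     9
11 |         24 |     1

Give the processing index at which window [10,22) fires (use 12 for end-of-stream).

7

i=0 t=0 v=4: → [0,12); WM=−∞
i=1 t=1 v=2: → [0,12); WM=-1
i=2 t=11 v=5: → [10,22),[0,12); WM=-1
i=3 t=15 v=9: → [10,22); WM=13; [0,12) fires=5
i=4 t=19 v=6: → [10,22); WM=13
i=5 t=22 v=2: → [20,32); WM=20
i=6 t=23 v=6: → [20,32); WM=20
i=7 t=26 v=2: → [20,32); WM=24; [10,22) fires=9
i=8 t=28 v=4: → [20,32); WM=24
i=9 t=29 v=8: → [20,32); WM=27
i=10 t=28 v=9: → [20,32); WM=27
i=11 t=24 v=1: DROP (t<27-0); WM=27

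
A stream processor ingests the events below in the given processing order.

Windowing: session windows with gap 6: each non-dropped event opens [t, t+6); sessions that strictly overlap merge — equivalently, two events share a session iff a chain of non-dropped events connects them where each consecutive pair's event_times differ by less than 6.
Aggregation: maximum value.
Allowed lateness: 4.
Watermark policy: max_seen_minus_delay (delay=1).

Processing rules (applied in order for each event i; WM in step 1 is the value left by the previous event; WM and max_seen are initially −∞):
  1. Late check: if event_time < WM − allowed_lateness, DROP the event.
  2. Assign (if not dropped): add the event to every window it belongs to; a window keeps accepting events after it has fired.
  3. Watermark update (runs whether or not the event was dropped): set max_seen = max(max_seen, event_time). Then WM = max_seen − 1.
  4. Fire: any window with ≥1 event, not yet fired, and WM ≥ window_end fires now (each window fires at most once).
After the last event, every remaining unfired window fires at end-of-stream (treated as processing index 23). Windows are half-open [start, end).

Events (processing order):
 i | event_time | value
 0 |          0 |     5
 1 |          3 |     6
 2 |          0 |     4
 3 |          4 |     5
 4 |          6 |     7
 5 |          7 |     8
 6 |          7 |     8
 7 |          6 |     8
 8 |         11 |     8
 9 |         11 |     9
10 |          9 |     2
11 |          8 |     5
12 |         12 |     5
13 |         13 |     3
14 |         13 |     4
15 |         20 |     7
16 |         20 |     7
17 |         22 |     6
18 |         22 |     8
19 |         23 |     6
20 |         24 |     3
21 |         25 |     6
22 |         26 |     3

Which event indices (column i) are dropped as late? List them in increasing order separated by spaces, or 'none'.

none

i=0 t=0 v=5: → [0,6); WM=-1
i=1 t=3 v=6: → [0,9); WM=2
i=2 t=0 v=4: → [0,9); WM=2
i=3 t=4 v=5: → [0,10); WM=3
i=4 t=6 v=7: → [0,12); WM=5
i=5 t=7 v=8: → [0,13); WM=6
i=6 t=7 v=8: → [0,13); WM=6
i=7 t=6 v=8: → [0,13); WM=6
i=8 t=11 v=8: → [0,17); WM=10
i=9 t=11 v=9: → [0,17); WM=10
i=10 t=9 v=2: → [0,17); WM=10
i=11 t=8 v=5: → [0,17); WM=10
i=12 t=12 v=5: → [0,18); WM=11
i=13 t=13 v=3: → [0,19); WM=12
i=14 t=13 v=4: → [0,19); WM=12
i=15 t=20 v=7: → [20,26); WM=19
i=16 t=20 v=7: → [20,26); WM=19
i=17 t=22 v=6: → [20,28); WM=21
i=18 t=22 v=8: → [20,28); WM=21
i=19 t=23 v=6: → [20,29); WM=22
i=20 t=24 v=3: → [20,30); WM=23
i=21 t=25 v=6: → [20,31); WM=24
i=22 t=26 v=3: → [20,32); WM=25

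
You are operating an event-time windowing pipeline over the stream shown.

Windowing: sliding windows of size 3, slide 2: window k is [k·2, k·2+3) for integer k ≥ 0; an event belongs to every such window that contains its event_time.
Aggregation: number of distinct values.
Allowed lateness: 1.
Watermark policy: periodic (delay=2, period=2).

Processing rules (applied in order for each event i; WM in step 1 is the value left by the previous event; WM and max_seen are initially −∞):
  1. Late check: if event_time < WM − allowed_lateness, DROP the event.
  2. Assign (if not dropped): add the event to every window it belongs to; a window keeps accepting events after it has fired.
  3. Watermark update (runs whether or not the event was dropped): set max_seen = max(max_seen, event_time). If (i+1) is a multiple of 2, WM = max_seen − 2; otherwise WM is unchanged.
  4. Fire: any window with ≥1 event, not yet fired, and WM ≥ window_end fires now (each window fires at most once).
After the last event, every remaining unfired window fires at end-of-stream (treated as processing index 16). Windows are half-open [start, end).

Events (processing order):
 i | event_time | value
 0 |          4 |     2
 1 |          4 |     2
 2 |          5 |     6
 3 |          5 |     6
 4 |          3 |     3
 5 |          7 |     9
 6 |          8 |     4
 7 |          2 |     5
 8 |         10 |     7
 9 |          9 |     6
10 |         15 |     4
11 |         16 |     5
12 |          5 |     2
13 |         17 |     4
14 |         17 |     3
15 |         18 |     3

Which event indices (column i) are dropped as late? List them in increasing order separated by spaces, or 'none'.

7 12

i=0 t=4 v=2: → [4,7),[2,5); WM=−∞
i=1 t=4 v=2: → [4,7),[2,5); WM=2
i=2 t=5 v=6: → [4,7); WM=2
i=3 t=5 v=6: → [4,7); WM=3
i=4 t=3 v=3: → [2,5); WM=3
i=5 t=7 v=9: → [6,9); WM=5; [2,5) fires=2
i=6 t=8 v=4: → [8,11),[6,9); WM=5
i=7 t=2 v=5: DROP (t<5-1); WM=6
i=8 t=10 v=7: → [10,13),[8,11); WM=6
i=9 t=9 v=6: → [8,11); WM=8; [4,7) fires=2
i=10 t=15 v=4: → [14,17); WM=8
i=11 t=16 v=5: → [16,19),[14,17); WM=14; [6,9) fires=2 [8,11) fires=3 [10,13) fires=1
i=12 t=5 v=2: DROP (t<14-1); WM=14
i=13 t=17 v=4: → [16,19); WM=15
i=14 t=17 v=3: → [16,19); WM=15
i=15 t=18 v=3: → [18,21),[16,19); WM=16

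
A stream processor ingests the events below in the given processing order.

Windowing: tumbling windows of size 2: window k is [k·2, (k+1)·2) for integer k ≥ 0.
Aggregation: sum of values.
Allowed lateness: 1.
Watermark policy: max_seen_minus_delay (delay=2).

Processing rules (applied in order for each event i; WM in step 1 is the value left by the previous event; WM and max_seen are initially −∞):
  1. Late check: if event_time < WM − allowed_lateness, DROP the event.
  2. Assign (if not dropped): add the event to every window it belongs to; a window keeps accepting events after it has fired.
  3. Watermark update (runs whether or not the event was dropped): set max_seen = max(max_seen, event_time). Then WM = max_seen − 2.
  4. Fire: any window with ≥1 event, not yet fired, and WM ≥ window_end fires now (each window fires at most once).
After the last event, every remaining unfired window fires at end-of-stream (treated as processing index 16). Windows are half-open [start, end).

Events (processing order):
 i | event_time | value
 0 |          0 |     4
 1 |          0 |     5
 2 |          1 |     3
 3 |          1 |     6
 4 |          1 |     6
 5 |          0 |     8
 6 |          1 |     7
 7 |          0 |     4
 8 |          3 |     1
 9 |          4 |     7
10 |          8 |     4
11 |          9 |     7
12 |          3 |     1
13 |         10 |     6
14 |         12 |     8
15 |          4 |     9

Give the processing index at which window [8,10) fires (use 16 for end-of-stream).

i=0 t=0 v=4: → [0,2); WM=-2
i=1 t=0 v=5: → [0,2); WM=-2
i=2 t=1 v=3: → [0,2); WM=-1
i=3 t=1 v=6: → [0,2); WM=-1
i=4 t=1 v=6: → [0,2); WM=-1
i=5 t=0 v=8: → [0,2); WM=-1
i=6 t=1 v=7: → [0,2); WM=-1
i=7 t=0 v=4: → [0,2); WM=-1
i=8 t=3 v=1: → [2,4); WM=1
i=9 t=4 v=7: → [4,6); WM=2; [0,2) fires=43
i=10 t=8 v=4: → [8,10); WM=6; [2,4) fires=1 [4,6) fires=7
i=11 t=9 v=7: → [8,10); WM=7
i=12 t=3 v=1: DROP (t<7-1); WM=7
i=13 t=10 v=6: → [10,12); WM=8
i=14 t=12 v=8: → [12,14); WM=10; [8,10) fires=11
i=15 t=4 v=9: DROP (t<10-1); WM=10

14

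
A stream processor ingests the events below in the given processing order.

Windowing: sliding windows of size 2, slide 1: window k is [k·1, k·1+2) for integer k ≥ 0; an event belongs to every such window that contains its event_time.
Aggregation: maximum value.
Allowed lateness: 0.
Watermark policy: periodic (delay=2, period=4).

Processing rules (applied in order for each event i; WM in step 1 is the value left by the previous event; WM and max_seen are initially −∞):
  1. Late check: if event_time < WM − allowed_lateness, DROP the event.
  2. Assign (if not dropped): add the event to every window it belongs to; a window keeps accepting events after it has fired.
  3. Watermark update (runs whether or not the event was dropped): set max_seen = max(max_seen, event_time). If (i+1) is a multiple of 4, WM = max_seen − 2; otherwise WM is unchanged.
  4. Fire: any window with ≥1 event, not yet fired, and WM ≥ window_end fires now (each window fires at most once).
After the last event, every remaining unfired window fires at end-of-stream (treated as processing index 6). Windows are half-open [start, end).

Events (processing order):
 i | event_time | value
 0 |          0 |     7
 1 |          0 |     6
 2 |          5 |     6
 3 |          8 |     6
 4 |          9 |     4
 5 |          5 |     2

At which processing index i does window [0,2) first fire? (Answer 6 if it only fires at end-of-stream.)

i=0 t=0 v=7: → [0,2); WM=−∞
i=1 t=0 v=6: → [0,2); WM=−∞
i=2 t=5 v=6: → [5,7),[4,6); WM=−∞
i=3 t=8 v=6: → [8,10),[7,9); WM=6; [0,2) fires=7 [4,6) fires=6
i=4 t=9 v=4: → [9,11),[8,10); WM=6
i=5 t=5 v=2: DROP (t<6-0); WM=6

3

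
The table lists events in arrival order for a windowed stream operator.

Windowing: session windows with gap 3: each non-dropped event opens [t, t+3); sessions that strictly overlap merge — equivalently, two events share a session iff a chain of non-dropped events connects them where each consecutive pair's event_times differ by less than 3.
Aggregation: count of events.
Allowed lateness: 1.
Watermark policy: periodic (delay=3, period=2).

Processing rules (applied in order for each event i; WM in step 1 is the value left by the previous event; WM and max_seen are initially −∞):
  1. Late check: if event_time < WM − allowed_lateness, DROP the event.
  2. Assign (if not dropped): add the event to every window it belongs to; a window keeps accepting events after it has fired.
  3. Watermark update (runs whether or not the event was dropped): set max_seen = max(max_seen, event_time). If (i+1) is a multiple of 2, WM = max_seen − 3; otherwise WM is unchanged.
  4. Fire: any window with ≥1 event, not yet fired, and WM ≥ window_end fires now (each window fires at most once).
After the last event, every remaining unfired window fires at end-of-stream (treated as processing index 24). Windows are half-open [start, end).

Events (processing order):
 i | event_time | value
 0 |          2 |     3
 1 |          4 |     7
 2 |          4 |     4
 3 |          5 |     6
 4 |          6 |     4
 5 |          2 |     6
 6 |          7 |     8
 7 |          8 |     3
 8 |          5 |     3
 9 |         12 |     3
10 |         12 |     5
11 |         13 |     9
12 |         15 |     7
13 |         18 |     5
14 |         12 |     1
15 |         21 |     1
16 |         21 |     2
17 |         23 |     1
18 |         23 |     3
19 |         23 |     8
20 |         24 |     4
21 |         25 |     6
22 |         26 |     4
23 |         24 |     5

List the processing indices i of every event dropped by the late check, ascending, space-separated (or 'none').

14

i=0 t=2 v=3: → [2,5); WM=−∞
i=1 t=4 v=7: → [2,7); WM=1
i=2 t=4 v=4: → [2,7); WM=1
i=3 t=5 v=6: → [2,8); WM=2
i=4 t=6 v=4: → [2,9); WM=2
i=5 t=2 v=6: → [2,9); WM=3
i=6 t=7 v=8: → [2,10); WM=3
i=7 t=8 v=3: → [2,11); WM=5
i=8 t=5 v=3: → [2,11); WM=5
i=9 t=12 v=3: → [12,15); WM=9
i=10 t=12 v=5: → [12,15); WM=9
i=11 t=13 v=9: → [12,16); WM=10
i=12 t=15 v=7: → [12,18); WM=10
i=13 t=18 v=5: → [18,21); WM=15
i=14 t=12 v=1: DROP (t<15-1); WM=15
i=15 t=21 v=1: → [21,24); WM=18
i=16 t=21 v=2: → [21,24); WM=18
i=17 t=23 v=1: → [21,26); WM=20
i=18 t=23 v=3: → [21,26); WM=20
i=19 t=23 v=8: → [21,26); WM=20
i=20 t=24 v=4: → [21,27); WM=20
i=21 t=25 v=6: → [21,28); WM=22
i=22 t=26 v=4: → [21,29); WM=22
i=23 t=24 v=5: → [21,29); WM=23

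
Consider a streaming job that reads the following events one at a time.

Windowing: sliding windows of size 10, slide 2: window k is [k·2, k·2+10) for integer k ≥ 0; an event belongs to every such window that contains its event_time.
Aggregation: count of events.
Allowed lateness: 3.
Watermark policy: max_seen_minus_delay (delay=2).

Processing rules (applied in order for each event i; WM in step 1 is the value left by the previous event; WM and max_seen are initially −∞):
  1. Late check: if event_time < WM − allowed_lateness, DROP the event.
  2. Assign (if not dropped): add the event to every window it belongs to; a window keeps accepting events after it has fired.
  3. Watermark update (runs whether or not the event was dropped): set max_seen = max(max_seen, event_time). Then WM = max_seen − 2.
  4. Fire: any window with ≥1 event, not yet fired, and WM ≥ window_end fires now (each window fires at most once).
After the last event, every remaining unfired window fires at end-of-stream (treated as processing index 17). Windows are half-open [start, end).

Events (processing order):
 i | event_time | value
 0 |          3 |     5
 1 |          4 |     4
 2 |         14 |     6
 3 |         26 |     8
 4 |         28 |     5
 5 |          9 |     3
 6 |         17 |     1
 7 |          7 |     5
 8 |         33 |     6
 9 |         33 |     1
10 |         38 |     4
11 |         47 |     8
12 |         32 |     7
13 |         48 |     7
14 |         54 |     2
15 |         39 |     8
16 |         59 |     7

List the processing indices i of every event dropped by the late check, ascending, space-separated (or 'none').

5 6 7 12 15

i=0 t=3 v=5: → [2,12),[0,10); WM=1
i=1 t=4 v=4: → [4,14),[2,12),[0,10); WM=2
i=2 t=14 v=6: → [14,24),[12,22),[10,20),[8,18),[6,16); WM=12; [0,10) fires=2 [2,12) fires=2
i=3 t=26 v=8: → [26,36),[24,34),[22,32),[20,30),[18,28); WM=24; [4,14) fires=1 [6,16) fires=1 [8,18) fires=1 [10,20) fires=1 [12,22) fires=1 [14,24) fires=1
i=4 t=28 v=5: → [28,38),[26,36),[24,34),[22,32),[20,30); WM=26
i=5 t=9 v=3: DROP (t<26-3); WM=26
i=6 t=17 v=1: DROP (t<26-3); WM=26
i=7 t=7 v=5: DROP (t<26-3); WM=26
i=8 t=33 v=6: → [32,42),[30,40),[28,38),[26,36),[24,34); WM=31; [18,28) fires=1 [20,30) fires=2
i=9 t=33 v=1: → [32,42),[30,40),[28,38),[26,36),[24,34); WM=31
i=10 t=38 v=4: → [38,48),[36,46),[34,44),[32,42),[30,40); WM=36; [22,32) fires=2 [24,34) fires=4 [26,36) fires=4
i=11 t=47 v=8: → [46,56),[44,54),[42,52),[40,50),[38,48); WM=45; [28,38) fires=3 [30,40) fires=3 [32,42) fires=3 [34,44) fires=1
i=12 t=32 v=7: DROP (t<45-3); WM=45
i=13 t=48 v=7: → [48,58),[46,56),[44,54),[42,52),[40,50); WM=46; [36,46) fires=1
i=14 t=54 v=2: → [54,64),[52,62),[50,60),[48,58),[46,56); WM=52; [38,48) fires=2 [40,50) fires=2 [42,52) fires=2
i=15 t=39 v=8: DROP (t<52-3); WM=52
i=16 t=59 v=7: → [58,68),[56,66),[54,64),[52,62),[50,60); WM=57; [44,54) fires=2 [46,56) fires=3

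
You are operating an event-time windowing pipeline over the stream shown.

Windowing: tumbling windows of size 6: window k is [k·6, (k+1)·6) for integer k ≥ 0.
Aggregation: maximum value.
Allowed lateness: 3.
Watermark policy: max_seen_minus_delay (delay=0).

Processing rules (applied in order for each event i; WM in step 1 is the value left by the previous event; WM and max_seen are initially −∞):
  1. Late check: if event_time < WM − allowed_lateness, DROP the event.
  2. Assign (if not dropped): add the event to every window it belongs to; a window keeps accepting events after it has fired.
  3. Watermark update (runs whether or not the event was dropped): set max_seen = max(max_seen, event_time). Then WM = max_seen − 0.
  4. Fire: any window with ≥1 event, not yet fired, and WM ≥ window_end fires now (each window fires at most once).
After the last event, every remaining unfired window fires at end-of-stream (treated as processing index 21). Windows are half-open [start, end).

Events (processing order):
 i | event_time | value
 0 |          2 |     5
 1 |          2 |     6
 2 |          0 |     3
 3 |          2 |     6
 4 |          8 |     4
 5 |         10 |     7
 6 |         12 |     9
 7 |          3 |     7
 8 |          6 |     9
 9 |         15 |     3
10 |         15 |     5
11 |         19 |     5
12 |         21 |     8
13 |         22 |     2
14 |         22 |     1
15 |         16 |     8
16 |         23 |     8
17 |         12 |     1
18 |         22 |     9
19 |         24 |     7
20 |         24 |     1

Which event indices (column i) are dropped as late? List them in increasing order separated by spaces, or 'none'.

i=0 t=2 v=5: → [0,6); WM=2
i=1 t=2 v=6: → [0,6); WM=2
i=2 t=0 v=3: → [0,6); WM=2
i=3 t=2 v=6: → [0,6); WM=2
i=4 t=8 v=4: → [6,12); WM=8; [0,6) fires=6
i=5 t=10 v=7: → [6,12); WM=10
i=6 t=12 v=9: → [12,18); WM=12; [6,12) fires=7
i=7 t=3 v=7: DROP (t<12-3); WM=12
i=8 t=6 v=9: DROP (t<12-3); WM=12
i=9 t=15 v=3: → [12,18); WM=15
i=10 t=15 v=5: → [12,18); WM=15
i=11 t=19 v=5: → [18,24); WM=19; [12,18) fires=9
i=12 t=21 v=8: → [18,24); WM=21
i=13 t=22 v=2: → [18,24); WM=22
i=14 t=22 v=1: → [18,24); WM=22
i=15 t=16 v=8: DROP (t<22-3); WM=22
i=16 t=23 v=8: → [18,24); WM=23
i=17 t=12 v=1: DROP (t<23-3); WM=23
i=18 t=22 v=9: → [18,24); WM=23
i=19 t=24 v=7: → [24,30); WM=24; [18,24) fires=9
i=20 t=24 v=1: → [24,30); WM=24

7 8 15 17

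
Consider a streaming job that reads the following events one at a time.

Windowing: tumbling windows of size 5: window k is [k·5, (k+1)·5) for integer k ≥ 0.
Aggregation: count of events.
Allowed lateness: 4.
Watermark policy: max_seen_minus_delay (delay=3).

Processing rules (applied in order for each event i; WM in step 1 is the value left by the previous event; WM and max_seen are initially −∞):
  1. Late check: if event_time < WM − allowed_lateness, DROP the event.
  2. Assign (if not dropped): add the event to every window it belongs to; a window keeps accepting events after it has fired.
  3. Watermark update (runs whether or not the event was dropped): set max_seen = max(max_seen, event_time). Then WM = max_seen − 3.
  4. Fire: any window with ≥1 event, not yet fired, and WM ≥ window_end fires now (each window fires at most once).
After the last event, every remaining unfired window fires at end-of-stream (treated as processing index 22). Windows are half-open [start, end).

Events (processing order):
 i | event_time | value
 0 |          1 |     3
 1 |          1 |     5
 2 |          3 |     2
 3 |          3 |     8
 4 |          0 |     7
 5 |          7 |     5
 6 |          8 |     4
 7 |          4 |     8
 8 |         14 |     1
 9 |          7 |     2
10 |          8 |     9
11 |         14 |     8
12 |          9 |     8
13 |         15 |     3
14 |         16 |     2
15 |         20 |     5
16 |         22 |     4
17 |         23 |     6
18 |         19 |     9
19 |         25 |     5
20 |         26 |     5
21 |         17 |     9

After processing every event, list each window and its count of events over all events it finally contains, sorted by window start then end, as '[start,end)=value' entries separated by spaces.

i=0 t=1 v=3: → [0,5); WM=-2
i=1 t=1 v=5: → [0,5); WM=-2
i=2 t=3 v=2: → [0,5); WM=0
i=3 t=3 v=8: → [0,5); WM=0
i=4 t=0 v=7: → [0,5); WM=0
i=5 t=7 v=5: → [5,10); WM=4
i=6 t=8 v=4: → [5,10); WM=5; [0,5) fires=5
i=7 t=4 v=8: → [0,5); WM=5
i=8 t=14 v=1: → [10,15); WM=11; [5,10) fires=2
i=9 t=7 v=2: → [5,10); WM=11
i=10 t=8 v=9: → [5,10); WM=11
i=11 t=14 v=8: → [10,15); WM=11
i=12 t=9 v=8: → [5,10); WM=11
i=13 t=15 v=3: → [15,20); WM=12
i=14 t=16 v=2: → [15,20); WM=13
i=15 t=20 v=5: → [20,25); WM=17; [10,15) fires=2
i=16 t=22 v=4: → [20,25); WM=19
i=17 t=23 v=6: → [20,25); WM=20; [15,20) fires=2
i=18 t=19 v=9: → [15,20); WM=20
i=19 t=25 v=5: → [25,30); WM=22
i=20 t=26 v=5: → [25,30); WM=23
i=21 t=17 v=9: DROP (t<23-4); WM=23

[0,5)=6 [5,10)=5 [10,15)=2 [15,20)=3 [20,25)=3 [25,30)=2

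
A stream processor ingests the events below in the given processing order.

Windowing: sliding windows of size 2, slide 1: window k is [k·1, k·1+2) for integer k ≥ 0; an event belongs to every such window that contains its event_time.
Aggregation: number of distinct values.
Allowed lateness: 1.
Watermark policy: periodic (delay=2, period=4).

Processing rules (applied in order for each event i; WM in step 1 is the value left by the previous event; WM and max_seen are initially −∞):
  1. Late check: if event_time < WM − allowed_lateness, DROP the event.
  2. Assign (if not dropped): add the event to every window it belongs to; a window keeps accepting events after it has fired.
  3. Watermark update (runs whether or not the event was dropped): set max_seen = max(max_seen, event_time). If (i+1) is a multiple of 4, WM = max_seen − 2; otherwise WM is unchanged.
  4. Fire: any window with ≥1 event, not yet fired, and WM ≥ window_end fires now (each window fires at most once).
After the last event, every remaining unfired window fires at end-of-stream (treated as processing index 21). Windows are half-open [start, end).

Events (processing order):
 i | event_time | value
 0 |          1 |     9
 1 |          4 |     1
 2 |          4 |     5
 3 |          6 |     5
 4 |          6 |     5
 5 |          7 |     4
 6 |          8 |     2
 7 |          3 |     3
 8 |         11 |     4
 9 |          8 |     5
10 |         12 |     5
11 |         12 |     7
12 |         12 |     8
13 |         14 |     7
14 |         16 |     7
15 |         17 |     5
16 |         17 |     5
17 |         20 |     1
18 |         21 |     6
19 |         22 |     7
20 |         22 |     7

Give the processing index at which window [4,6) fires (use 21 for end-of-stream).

i=0 t=1 v=9: → [1,3),[0,2); WM=−∞
i=1 t=4 v=1: → [4,6),[3,5); WM=−∞
i=2 t=4 v=5: → [4,6),[3,5); WM=−∞
i=3 t=6 v=5: → [6,8),[5,7); WM=4; [0,2) fires=1 [1,3) fires=1
i=4 t=6 v=5: → [6,8),[5,7); WM=4
i=5 t=7 v=4: → [7,9),[6,8); WM=4
i=6 t=8 v=2: → [8,10),[7,9); WM=4
i=7 t=3 v=3: → [3,5),[2,4); WM=6; [2,4) fires=1 [3,5) fires=3 [4,6) fires=2
i=8 t=11 v=4: → [11,13),[10,12); WM=6
i=9 t=8 v=5: → [8,10),[7,9); WM=6
i=10 t=12 v=5: → [12,14),[11,13); WM=6
i=11 t=12 v=7: → [12,14),[11,13); WM=10; [5,7) fires=1 [6,8) fires=2 [7,9) fires=3 [8,10) fires=2
i=12 t=12 v=8: → [12,14),[11,13); WM=10
i=13 t=14 v=7: → [14,16),[13,15); WM=10
i=14 t=16 v=7: → [16,18),[15,17); WM=10
i=15 t=17 v=5: → [17,19),[16,18); WM=15; [10,12) fires=1 [11,13) fires=4 [12,14) fires=3 [13,15) fires=1
i=16 t=17 v=5: → [17,19),[16,18); WM=15
i=17 t=20 v=1: → [20,22),[19,21); WM=15
i=18 t=21 v=6: → [21,23),[20,22); WM=15
i=19 t=22 v=7: → [22,24),[21,23); WM=20; [14,16) fires=1 [15,17) fires=1 [16,18) fires=2 [17,19) fires=1
i=20 t=22 v=7: → [22,24),[21,23); WM=20

7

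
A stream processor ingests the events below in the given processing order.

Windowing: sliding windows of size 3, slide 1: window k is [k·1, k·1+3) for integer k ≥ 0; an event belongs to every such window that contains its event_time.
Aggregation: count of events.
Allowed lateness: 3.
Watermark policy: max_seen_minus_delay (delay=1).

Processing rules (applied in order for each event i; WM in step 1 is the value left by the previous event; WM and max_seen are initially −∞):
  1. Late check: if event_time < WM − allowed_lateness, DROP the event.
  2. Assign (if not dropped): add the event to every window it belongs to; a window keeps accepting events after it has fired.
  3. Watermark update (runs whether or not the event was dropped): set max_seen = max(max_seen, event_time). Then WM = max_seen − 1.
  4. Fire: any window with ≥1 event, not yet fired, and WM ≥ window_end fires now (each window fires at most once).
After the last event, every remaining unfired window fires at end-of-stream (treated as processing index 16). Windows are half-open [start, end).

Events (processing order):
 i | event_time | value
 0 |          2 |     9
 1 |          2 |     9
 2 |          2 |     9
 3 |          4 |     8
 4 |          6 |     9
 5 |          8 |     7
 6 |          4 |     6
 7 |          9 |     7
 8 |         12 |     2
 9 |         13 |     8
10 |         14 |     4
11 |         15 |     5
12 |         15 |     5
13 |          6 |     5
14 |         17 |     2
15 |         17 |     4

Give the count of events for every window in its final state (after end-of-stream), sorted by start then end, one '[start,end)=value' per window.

[0,3)=3 [1,4)=3 [2,5)=5 [3,6)=2 [4,7)=3 [5,8)=1 [6,9)=2 [7,10)=2 [8,11)=2 [9,12)=1 [10,13)=1 [11,14)=2 [12,15)=3 [13,16)=4 [14,17)=3 [15,18)=4 [16,19)=2 [17,20)=2

i=0 t=2 v=9: → [2,5),[1,4),[0,3); WM=1
i=1 t=2 v=9: → [2,5),[1,4),[0,3); WM=1
i=2 t=2 v=9: → [2,5),[1,4),[0,3); WM=1
i=3 t=4 v=8: → [4,7),[3,6),[2,5); WM=3; [0,3) fires=3
i=4 t=6 v=9: → [6,9),[5,8),[4,7); WM=5; [1,4) fires=3 [2,5) fires=4
i=5 t=8 v=7: → [8,11),[7,10),[6,9); WM=7; [3,6) fires=1 [4,7) fires=2
i=6 t=4 v=6: → [4,7),[3,6),[2,5); WM=7
i=7 t=9 v=7: → [9,12),[8,11),[7,10); WM=8; [5,8) fires=1
i=8 t=12 v=2: → [12,15),[11,14),[10,13); WM=11; [6,9) fires=2 [7,10) fires=2 [8,11) fires=2
i=9 t=13 v=8: → [13,16),[12,15),[11,14); WM=12; [9,12) fires=1
i=10 t=14 v=4: → [14,17),[13,16),[12,15); WM=13; [10,13) fires=1
i=11 t=15 v=5: → [15,18),[14,17),[13,16); WM=14; [11,14) fires=2
i=12 t=15 v=5: → [15,18),[14,17),[13,16); WM=14
i=13 t=6 v=5: DROP (t<14-3); WM=14
i=14 t=17 v=2: → [17,20),[16,19),[15,18); WM=16; [12,15) fires=3 [13,16) fires=4
i=15 t=17 v=4: → [17,20),[16,19),[15,18); WM=16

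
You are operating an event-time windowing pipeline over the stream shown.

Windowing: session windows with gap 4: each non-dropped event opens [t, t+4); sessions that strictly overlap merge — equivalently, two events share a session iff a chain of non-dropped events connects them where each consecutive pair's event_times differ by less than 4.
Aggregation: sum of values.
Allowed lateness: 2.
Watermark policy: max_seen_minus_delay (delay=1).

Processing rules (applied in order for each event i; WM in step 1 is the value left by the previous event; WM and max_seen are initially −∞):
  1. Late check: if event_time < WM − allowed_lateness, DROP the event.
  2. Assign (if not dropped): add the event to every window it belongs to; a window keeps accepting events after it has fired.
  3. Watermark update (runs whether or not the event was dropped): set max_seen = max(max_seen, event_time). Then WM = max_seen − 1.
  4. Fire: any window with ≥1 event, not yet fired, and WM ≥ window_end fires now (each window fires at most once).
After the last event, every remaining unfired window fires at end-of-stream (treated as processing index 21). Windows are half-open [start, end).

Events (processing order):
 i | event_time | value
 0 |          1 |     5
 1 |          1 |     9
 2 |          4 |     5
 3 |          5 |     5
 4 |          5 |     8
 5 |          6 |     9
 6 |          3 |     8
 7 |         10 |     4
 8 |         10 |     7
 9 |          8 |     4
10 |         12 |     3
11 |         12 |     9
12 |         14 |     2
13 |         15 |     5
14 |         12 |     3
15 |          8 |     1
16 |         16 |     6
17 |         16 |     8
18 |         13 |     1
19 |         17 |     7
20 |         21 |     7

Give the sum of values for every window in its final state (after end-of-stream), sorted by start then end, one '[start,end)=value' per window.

[1,21)=108 [21,25)=7

i=0 t=1 v=5: → [1,5); WM=0
i=1 t=1 v=9: → [1,5); WM=0
i=2 t=4 v=5: → [1,8); WM=3
i=3 t=5 v=5: → [1,9); WM=4
i=4 t=5 v=8: → [1,9); WM=4
i=5 t=6 v=9: → [1,10); WM=5
i=6 t=3 v=8: → [1,10); WM=5
i=7 t=10 v=4: → [10,14); WM=9
i=8 t=10 v=7: → [10,14); WM=9
i=9 t=8 v=4: → [1,14); WM=9
i=10 t=12 v=3: → [1,16); WM=11
i=11 t=12 v=9: → [1,16); WM=11
i=12 t=14 v=2: → [1,18); WM=13
i=13 t=15 v=5: → [1,19); WM=14
i=14 t=12 v=3: → [1,19); WM=14
i=15 t=8 v=1: DROP (t<14-2); WM=14
i=16 t=16 v=6: → [1,20); WM=15
i=17 t=16 v=8: → [1,20); WM=15
i=18 t=13 v=1: → [1,20); WM=15
i=19 t=17 v=7: → [1,21); WM=16
i=20 t=21 v=7: → [21,25); WM=20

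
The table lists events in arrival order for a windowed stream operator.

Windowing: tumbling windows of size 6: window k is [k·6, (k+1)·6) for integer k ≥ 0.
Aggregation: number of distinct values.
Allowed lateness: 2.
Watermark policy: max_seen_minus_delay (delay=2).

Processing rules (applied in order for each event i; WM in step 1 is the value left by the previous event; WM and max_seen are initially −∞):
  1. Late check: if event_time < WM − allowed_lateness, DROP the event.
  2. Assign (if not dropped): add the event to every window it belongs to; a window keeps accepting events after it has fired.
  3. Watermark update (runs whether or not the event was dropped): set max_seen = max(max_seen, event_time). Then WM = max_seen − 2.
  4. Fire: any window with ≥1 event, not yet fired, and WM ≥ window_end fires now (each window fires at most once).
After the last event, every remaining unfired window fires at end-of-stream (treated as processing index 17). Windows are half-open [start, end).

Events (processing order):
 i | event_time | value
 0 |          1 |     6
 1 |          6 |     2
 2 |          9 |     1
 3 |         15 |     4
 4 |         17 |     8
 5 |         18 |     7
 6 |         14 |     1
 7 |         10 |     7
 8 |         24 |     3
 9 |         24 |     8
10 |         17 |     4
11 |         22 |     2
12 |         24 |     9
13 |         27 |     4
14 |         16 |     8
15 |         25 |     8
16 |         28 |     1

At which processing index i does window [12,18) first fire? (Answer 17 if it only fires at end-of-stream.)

i=0 t=1 v=6: → [0,6); WM=-1
i=1 t=6 v=2: → [6,12); WM=4
i=2 t=9 v=1: → [6,12); WM=7; [0,6) fires=1
i=3 t=15 v=4: → [12,18); WM=13; [6,12) fires=2
i=4 t=17 v=8: → [12,18); WM=15
i=5 t=18 v=7: → [18,24); WM=16
i=6 t=14 v=1: → [12,18); WM=16
i=7 t=10 v=7: DROP (t<16-2); WM=16
i=8 t=24 v=3: → [24,30); WM=22; [12,18) fires=3
i=9 t=24 v=8: → [24,30); WM=22
i=10 t=17 v=4: DROP (t<22-2); WM=22
i=11 t=22 v=2: → [18,24); WM=22
i=12 t=24 v=9: → [24,30); WM=22
i=13 t=27 v=4: → [24,30); WM=25; [18,24) fires=2
i=14 t=16 v=8: DROP (t<25-2); WM=25
i=15 t=25 v=8: → [24,30); WM=25
i=16 t=28 v=1: → [24,30); WM=26

8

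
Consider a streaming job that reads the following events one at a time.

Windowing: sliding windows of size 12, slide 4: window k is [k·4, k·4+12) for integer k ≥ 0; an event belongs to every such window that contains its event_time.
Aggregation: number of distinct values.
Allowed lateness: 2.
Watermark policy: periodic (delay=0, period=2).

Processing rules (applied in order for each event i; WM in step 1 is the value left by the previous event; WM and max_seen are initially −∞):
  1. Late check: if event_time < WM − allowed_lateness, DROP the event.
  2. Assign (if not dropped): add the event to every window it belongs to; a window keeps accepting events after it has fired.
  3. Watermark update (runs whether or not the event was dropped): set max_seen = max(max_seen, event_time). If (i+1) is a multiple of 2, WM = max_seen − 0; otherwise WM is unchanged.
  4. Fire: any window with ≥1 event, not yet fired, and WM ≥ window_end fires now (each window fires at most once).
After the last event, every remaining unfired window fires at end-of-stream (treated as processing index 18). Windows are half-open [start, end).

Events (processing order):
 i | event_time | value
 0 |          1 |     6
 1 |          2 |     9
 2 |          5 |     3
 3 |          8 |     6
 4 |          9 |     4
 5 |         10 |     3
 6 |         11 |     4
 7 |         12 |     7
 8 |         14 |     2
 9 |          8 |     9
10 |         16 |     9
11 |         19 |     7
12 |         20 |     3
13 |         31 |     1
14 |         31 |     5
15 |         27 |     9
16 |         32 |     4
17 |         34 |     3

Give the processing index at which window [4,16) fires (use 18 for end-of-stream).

11

i=0 t=1 v=6: → [0,12); WM=−∞
i=1 t=2 v=9: → [0,12); WM=2
i=2 t=5 v=3: → [4,16),[0,12); WM=2
i=3 t=8 v=6: → [8,20),[4,16),[0,12); WM=8
i=4 t=9 v=4: → [8,20),[4,16),[0,12); WM=8
i=5 t=10 v=3: → [8,20),[4,16),[0,12); WM=10
i=6 t=11 v=4: → [8,20),[4,16),[0,12); WM=10
i=7 t=12 v=7: → [12,24),[8,20),[4,16); WM=12; [0,12) fires=4
i=8 t=14 v=2: → [12,24),[8,20),[4,16); WM=12
i=9 t=8 v=9: DROP (t<12-2); WM=14
i=10 t=16 v=9: → [16,28),[12,24),[8,20); WM=14
i=11 t=19 v=7: → [16,28),[12,24),[8,20); WM=19; [4,16) fires=5
i=12 t=20 v=3: → [20,32),[16,28),[12,24); WM=19
i=13 t=31 v=1: → [28,40),[24,36),[20,32); WM=31; [8,20) fires=6 [12,24) fires=4 [16,28) fires=3
i=14 t=31 v=5: → [28,40),[24,36),[20,32); WM=31
i=15 t=27 v=9: DROP (t<31-2); WM=31
i=16 t=32 v=4: → [32,44),[28,40),[24,36); WM=31
i=17 t=34 v=3: → [32,44),[28,40),[24,36); WM=34; [20,32) fires=3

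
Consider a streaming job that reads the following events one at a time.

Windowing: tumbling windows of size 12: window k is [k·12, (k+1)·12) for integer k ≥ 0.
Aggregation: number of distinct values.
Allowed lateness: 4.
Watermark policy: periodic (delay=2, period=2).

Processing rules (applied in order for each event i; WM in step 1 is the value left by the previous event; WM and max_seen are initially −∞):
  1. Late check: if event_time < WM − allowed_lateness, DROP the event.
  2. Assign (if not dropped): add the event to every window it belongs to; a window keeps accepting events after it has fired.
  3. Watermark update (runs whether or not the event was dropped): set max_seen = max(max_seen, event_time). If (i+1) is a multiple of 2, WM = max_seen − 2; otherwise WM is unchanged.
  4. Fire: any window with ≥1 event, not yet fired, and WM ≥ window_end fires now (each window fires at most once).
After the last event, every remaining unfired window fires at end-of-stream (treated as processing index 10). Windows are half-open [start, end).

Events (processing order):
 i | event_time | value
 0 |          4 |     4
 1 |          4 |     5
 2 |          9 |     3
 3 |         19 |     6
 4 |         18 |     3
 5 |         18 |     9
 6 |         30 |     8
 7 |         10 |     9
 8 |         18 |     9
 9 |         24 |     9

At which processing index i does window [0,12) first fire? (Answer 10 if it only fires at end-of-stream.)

3

i=0 t=4 v=4: → [0,12); WM=−∞
i=1 t=4 v=5: → [0,12); WM=2
i=2 t=9 v=3: → [0,12); WM=2
i=3 t=19 v=6: → [12,24); WM=17; [0,12) fires=3
i=4 t=18 v=3: → [12,24); WM=17
i=5 t=18 v=9: → [12,24); WM=17
i=6 t=30 v=8: → [24,36); WM=17
i=7 t=10 v=9: DROP (t<17-4); WM=28; [12,24) fires=3
i=8 t=18 v=9: DROP (t<28-4); WM=28
i=9 t=24 v=9: → [24,36); WM=28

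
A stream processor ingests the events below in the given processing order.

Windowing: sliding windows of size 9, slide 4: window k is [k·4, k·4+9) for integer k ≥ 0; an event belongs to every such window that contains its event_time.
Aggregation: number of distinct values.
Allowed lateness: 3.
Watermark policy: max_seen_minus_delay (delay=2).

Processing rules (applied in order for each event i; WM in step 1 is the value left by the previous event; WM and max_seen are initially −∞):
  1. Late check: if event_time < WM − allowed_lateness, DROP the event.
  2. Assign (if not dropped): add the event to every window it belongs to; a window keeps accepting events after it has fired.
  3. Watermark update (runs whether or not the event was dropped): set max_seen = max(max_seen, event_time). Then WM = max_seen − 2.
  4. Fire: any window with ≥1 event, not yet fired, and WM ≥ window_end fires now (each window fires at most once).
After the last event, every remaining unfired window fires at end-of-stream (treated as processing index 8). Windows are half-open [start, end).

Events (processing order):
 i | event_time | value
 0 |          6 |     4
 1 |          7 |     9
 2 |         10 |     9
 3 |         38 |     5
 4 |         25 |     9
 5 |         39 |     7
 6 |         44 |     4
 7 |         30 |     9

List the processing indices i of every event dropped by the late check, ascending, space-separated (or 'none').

4 7

i=0 t=6 v=4: → [4,13),[0,9); WM=4
i=1 t=7 v=9: → [4,13),[0,9); WM=5
i=2 t=10 v=9: → [8,17),[4,13); WM=8
i=3 t=38 v=5: → [36,45),[32,41); WM=36; [0,9) fires=2 [4,13) fires=2 [8,17) fires=1
i=4 t=25 v=9: DROP (t<36-3); WM=36
i=5 t=39 v=7: → [36,45),[32,41); WM=37
i=6 t=44 v=4: → [44,53),[40,49),[36,45); WM=42; [32,41) fires=2
i=7 t=30 v=9: DROP (t<42-3); WM=42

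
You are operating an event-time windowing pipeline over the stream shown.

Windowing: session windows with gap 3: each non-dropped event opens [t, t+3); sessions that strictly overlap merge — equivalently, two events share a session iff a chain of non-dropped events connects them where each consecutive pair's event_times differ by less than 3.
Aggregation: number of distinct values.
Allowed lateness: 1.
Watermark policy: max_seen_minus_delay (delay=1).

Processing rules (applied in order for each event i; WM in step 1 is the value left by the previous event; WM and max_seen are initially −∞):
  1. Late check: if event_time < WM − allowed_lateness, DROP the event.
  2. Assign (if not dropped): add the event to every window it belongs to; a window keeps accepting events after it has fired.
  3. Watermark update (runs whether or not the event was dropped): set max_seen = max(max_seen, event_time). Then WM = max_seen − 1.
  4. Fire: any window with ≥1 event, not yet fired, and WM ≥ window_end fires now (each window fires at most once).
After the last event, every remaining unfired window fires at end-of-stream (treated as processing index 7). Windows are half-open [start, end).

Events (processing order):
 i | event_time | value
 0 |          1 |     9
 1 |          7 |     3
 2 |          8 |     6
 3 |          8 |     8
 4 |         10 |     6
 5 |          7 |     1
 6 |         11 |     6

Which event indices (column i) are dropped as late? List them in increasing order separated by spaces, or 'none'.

i=0 t=1 v=9: → [1,4); WM=0
i=1 t=7 v=3: → [7,10); WM=6
i=2 t=8 v=6: → [7,11); WM=7
i=3 t=8 v=8: → [7,11); WM=7
i=4 t=10 v=6: → [7,13); WM=9
i=5 t=7 v=1: DROP (t<9-1); WM=9
i=6 t=11 v=6: → [7,14); WM=10

5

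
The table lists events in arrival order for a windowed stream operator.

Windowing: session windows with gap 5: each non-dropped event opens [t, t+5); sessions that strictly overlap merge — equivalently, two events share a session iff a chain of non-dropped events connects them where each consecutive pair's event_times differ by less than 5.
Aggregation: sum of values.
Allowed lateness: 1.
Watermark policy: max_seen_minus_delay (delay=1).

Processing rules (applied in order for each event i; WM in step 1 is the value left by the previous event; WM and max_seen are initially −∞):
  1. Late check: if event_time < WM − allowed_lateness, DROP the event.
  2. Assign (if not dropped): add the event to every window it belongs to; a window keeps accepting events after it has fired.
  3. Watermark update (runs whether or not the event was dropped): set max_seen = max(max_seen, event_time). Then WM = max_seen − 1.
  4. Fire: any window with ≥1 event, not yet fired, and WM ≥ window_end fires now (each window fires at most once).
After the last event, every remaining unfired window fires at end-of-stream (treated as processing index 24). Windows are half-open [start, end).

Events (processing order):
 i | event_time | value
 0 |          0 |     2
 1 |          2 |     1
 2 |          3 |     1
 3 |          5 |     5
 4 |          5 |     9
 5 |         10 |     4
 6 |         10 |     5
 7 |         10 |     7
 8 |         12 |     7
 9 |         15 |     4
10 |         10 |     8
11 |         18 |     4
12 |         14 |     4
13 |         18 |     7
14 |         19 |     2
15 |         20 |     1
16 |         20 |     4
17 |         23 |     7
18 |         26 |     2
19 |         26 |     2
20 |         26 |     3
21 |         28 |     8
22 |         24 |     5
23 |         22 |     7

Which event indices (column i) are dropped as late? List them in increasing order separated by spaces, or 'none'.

10 12 22 23

i=0 t=0 v=2: → [0,5); WM=-1
i=1 t=2 v=1: → [0,7); WM=1
i=2 t=3 v=1: → [0,8); WM=2
i=3 t=5 v=5: → [0,10); WM=4
i=4 t=5 v=9: → [0,10); WM=4
i=5 t=10 v=4: → [10,15); WM=9
i=6 t=10 v=5: → [10,15); WM=9
i=7 t=10 v=7: → [10,15); WM=9
i=8 t=12 v=7: → [10,17); WM=11
i=9 t=15 v=4: → [10,20); WM=14
i=10 t=10 v=8: DROP (t<14-1); WM=14
i=11 t=18 v=4: → [10,23); WM=17
i=12 t=14 v=4: DROP (t<17-1); WM=17
i=13 t=18 v=7: → [10,23); WM=17
i=14 t=19 v=2: → [10,24); WM=18
i=15 t=20 v=1: → [10,25); WM=19
i=16 t=20 v=4: → [10,25); WM=19
i=17 t=23 v=7: → [10,28); WM=22
i=18 t=26 v=2: → [10,31); WM=25
i=19 t=26 v=2: → [10,31); WM=25
i=20 t=26 v=3: → [10,31); WM=25
i=21 t=28 v=8: → [10,33); WM=27
i=22 t=24 v=5: DROP (t<27-1); WM=27
i=23 t=22 v=7: DROP (t<27-1); WM=27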